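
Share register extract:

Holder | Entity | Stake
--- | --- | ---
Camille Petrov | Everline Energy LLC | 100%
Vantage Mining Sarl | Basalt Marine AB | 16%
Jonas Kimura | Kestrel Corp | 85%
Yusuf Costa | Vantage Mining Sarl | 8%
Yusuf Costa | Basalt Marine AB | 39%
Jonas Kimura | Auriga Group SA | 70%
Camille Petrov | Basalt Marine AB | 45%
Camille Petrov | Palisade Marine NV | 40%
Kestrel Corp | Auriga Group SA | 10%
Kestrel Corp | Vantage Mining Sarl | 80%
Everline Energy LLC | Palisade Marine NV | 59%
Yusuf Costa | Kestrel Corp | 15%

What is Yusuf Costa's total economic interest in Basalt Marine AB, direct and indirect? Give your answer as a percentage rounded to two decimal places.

42.20%

Yusuf reaches Basalt along 3 paths.
Via Kestrel → Vantage: 15% × 80% × 16% = 1.92%.
Via Vantage: 8% × 16% = 1.28%.
Direct stake: 39% = 39%.
Total: 1.92% + 1.28% + 39% = 42.2%.
Rounded: 42.20%.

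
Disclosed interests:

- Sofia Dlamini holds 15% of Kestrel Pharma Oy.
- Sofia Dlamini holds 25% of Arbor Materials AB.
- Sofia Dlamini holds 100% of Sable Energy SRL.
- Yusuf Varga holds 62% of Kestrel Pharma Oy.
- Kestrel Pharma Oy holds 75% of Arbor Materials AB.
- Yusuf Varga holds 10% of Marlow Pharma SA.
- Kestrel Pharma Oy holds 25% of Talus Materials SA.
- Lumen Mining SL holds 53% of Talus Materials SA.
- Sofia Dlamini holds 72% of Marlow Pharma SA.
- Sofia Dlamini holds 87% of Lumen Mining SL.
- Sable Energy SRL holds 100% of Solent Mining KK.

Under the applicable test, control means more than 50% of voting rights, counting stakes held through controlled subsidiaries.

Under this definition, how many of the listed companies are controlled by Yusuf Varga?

Yusuf holds 62% of Kestrel, so Yusuf controls Kestrel.
Kestrel holds 75% of Arbor, so Yusuf controls Arbor.
No other company's threshold is met.
Yusuf controls 2 companies.

2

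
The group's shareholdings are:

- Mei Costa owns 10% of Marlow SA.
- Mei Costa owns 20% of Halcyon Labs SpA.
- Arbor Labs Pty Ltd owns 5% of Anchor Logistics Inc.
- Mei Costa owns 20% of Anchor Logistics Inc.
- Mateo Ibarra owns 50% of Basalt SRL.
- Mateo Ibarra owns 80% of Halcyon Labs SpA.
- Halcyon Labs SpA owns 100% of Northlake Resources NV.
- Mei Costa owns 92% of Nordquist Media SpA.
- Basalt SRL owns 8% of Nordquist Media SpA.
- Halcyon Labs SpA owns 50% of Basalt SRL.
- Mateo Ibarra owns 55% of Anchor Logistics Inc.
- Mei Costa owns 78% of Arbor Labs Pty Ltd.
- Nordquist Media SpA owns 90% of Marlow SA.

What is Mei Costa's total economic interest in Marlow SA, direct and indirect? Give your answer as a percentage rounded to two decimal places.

Mei reaches Marlow along 3 paths.
Direct stake: 10% = 10%.
Via Halcyon → Basalt → Nordquist: 20% × 50% × 8% × 90% = 0.72%.
Via Nordquist: 92% × 90% = 82.8%.
Total: 10% + 0.72% + 82.8% = 93.52%.

93.52%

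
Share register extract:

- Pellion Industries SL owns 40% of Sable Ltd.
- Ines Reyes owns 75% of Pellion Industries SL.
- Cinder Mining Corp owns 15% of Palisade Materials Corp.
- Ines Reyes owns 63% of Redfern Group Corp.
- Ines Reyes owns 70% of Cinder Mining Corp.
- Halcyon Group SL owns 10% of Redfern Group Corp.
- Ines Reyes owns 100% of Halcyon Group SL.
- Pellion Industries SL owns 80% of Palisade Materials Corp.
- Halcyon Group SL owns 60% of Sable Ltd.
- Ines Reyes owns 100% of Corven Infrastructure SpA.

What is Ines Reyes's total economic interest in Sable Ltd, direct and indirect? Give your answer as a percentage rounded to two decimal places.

Ines reaches Sable along 2 paths.
Via Halcyon: 100% × 60% = 60%.
Via Pellion: 75% × 40% = 30%.
Total: 60% + 30% = 90%.
Rounded: 90.00%.

90.00%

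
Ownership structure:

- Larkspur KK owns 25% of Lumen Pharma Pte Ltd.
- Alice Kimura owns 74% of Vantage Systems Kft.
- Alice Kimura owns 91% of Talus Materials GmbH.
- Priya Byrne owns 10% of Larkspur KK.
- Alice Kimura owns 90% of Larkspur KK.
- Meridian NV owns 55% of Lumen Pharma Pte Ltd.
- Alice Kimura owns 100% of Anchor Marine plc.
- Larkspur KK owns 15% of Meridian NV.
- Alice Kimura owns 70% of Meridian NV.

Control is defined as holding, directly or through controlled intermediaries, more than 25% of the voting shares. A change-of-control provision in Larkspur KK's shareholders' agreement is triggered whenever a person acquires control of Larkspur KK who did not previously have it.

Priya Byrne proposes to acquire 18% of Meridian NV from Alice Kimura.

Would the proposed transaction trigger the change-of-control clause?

No

The purchase adds only to Priya's holdings (Alice's stake shrinks), so Priya is the only person who could newly come to control Larkspur.
Priya's largest direct stake is 10% in Larkspur, which does not meet the threshold, so Priya controls no company.
In Larkspur, Priya's side holds only 10%, not > 25%.
So before the transaction, Priya does not control Larkspur.
After the purchase, Priya holds 18% of Meridian directly, and Alice's stake falls to 52%.
Priya's side now holds 18% of Meridian, not > 25%, so Priya still does not control Meridian.
After the transaction, Priya's side holds 10% of Larkspur, not > 25%, so Priya still does not control Larkspur.
No new person acquires control, so the clause is not triggered.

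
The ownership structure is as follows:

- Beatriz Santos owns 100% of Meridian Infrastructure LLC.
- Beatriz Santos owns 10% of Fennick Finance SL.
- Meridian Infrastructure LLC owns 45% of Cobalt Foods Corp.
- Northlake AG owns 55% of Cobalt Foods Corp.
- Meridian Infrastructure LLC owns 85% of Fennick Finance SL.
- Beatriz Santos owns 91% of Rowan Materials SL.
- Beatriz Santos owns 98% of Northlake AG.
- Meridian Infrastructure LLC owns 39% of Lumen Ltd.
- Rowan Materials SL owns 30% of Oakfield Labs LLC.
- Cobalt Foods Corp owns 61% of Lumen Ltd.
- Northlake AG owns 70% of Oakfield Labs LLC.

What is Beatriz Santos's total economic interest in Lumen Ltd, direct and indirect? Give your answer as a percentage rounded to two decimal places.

99.33%

Beatriz reaches Lumen along 3 paths.
Via Northlake → Cobalt: 98% × 55% × 61% = 32.879%.
Via Meridian → Cobalt: 100% × 45% × 61% = 27.45%.
Via Meridian: 100% × 39% = 39%.
Total: 32.879% + 27.45% + 39% = 99.329%.
Rounded: 99.33%.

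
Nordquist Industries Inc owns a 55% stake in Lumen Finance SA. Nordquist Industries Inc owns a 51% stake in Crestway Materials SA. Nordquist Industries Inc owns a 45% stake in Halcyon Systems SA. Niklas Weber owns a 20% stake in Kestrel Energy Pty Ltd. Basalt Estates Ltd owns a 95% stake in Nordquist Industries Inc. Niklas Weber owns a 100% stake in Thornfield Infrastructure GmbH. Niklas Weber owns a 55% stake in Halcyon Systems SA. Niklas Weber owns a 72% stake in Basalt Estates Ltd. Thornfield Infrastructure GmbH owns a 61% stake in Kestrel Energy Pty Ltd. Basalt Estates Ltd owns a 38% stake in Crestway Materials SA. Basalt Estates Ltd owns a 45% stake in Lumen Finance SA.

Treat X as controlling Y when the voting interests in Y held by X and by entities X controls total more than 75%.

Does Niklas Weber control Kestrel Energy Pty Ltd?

Yes

Niklas holds 100% of Thornfield, so Niklas controls Thornfield.
Niklas and Thornfield together hold 20% + 61% = 81% of Kestrel, so Niklas controls Kestrel.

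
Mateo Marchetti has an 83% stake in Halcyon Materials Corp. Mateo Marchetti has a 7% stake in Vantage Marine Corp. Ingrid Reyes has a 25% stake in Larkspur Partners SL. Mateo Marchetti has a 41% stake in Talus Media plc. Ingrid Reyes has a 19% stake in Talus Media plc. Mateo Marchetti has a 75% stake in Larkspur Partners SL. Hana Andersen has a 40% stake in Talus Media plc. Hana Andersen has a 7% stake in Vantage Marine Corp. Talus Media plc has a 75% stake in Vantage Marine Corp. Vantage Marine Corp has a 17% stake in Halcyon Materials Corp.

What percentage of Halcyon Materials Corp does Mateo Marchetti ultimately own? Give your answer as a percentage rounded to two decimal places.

89.42%

Mateo reaches Halcyon along 3 paths.
Direct stake: 83% = 83%.
Via Vantage: 7% × 17% = 1.19%.
Via Talus → Vantage: 41% × 75% × 17% = 5.2275%.
Total: 83% + 1.19% + 5.2275% = 89.4175%.
Rounded: 89.42%.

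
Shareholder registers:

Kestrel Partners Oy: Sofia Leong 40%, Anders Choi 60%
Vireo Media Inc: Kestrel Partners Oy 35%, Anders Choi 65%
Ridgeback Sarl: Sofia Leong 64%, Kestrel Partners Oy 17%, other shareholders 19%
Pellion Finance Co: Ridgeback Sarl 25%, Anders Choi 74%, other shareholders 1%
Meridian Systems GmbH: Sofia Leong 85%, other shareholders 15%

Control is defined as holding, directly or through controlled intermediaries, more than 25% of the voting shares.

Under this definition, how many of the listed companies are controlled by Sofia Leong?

4

Sofia holds 40% of Kestrel, so Sofia controls Kestrel.
Kestrel holds 35% of Vireo, so Sofia controls Vireo.
Sofia and Kestrel together hold 64% + 17% = 81% of Ridgeback, so Sofia controls Ridgeback.
Sofia holds 85% of Meridian, so Sofia controls Meridian.
No other company's threshold is met.
Sofia controls 4 companies.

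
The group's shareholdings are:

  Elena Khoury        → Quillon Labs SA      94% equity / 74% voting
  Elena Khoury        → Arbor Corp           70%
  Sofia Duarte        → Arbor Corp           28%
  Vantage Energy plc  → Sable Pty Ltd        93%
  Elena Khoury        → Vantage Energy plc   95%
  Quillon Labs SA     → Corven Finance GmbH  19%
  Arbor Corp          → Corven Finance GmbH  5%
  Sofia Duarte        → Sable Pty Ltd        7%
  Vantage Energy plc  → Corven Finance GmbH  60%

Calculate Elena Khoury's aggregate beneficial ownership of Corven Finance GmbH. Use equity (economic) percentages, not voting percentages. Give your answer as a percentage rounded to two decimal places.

78.36%

Elena reaches Corven along 3 paths.
Via Quillon: 94% × 19% = 17.86%.
Via Vantage: 95% × 60% = 57%.
Via Arbor: 70% × 5% = 3.5%.
Total: 17.86% + 57% + 3.5% = 78.36%.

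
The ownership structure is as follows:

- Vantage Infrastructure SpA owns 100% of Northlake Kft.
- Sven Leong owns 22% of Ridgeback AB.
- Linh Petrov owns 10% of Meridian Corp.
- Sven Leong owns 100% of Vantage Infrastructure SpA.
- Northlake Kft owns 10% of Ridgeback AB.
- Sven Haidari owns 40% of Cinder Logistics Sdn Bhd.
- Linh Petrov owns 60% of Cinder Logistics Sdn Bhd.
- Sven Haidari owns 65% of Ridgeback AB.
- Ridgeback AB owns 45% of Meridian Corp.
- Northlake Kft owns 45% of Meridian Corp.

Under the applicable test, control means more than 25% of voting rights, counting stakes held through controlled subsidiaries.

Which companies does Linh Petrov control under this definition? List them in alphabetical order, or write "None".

Linh holds 60% of Cinder, so Linh controls Cinder.
No other company's threshold is met.

Cinder Logistics Sdn Bhd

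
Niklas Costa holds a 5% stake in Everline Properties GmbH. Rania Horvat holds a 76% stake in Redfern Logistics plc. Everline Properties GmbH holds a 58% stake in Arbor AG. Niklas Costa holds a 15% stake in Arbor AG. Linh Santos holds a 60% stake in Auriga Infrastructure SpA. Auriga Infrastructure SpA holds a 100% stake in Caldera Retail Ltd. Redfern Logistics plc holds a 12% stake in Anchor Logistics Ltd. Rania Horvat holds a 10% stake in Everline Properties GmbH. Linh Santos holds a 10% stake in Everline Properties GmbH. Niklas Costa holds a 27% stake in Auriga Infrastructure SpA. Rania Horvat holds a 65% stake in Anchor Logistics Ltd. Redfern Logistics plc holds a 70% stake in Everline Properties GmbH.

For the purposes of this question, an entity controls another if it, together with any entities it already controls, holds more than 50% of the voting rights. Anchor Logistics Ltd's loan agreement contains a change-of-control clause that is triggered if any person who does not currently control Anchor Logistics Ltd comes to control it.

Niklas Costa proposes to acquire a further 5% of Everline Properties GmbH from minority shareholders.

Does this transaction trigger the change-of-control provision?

The purchase changes only Niklas's holdings, so Niklas is the only person who could newly come to control Anchor.
Niklas's largest direct stake is 27% in Auriga, which does not meet the threshold, so Niklas controls no company.
Neither Niklas nor any entity Niklas controls holds any voting interest in Anchor.
So before the transaction, Niklas does not control Anchor.
After the purchase, Niklas's direct stake in Everline rises to 5% + 5% = 10%.
Niklas's side now holds 10% of Everline, not > 50%, so Niklas still does not control Everline.
After the transaction, neither Niklas nor any entity Niklas controls holds a voting interest in Anchor, so Niklas still does not control it.
No new person acquires control, so the clause is not triggered.

No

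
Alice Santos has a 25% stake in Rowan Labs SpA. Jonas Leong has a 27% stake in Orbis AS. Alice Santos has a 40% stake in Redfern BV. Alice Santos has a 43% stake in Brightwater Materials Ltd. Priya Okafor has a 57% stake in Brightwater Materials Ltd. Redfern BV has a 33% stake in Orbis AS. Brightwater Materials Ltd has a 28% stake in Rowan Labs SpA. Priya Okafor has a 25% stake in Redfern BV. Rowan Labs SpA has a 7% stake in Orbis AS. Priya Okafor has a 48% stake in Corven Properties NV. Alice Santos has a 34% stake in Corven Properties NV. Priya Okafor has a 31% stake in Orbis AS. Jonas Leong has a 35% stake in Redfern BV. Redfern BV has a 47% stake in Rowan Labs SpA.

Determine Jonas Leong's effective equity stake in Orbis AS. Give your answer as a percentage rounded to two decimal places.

39.70%

Jonas reaches Orbis along 3 paths.
Via Redfern: 35% × 33% = 11.55%.
Direct stake: 27% = 27%.
Via Redfern → Rowan: 35% × 47% × 7% = 1.1515%.
Total: 11.55% + 27% + 1.1515% = 39.7015%.
Rounded: 39.70%.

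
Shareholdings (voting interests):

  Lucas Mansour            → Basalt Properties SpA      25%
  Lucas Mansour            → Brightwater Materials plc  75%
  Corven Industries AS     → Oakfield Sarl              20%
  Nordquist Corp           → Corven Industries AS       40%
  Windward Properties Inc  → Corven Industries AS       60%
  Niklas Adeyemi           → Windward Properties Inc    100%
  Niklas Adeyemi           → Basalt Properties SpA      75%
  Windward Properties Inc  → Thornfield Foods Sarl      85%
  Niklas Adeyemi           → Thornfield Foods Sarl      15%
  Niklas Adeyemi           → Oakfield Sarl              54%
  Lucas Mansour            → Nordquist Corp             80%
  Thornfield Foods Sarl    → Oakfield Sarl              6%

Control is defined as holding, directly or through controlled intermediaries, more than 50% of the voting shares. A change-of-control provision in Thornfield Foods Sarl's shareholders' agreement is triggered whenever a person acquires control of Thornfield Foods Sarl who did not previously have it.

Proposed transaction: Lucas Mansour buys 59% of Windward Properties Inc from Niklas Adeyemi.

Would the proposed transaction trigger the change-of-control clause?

Yes

The purchase adds only to Lucas's holdings (Niklas's stake shrinks), so Lucas is the only person who could newly come to control Thornfield.
Lucas holds 80% of Nordquist, so Lucas controls Nordquist.
Lucas holds 75% of Brightwater, so Lucas controls Brightwater.
Neither Lucas nor any entity Lucas controls holds any voting interest in Thornfield.
So before the transaction, Lucas does not control Thornfield.
After the purchase, Lucas holds 59% of Windward directly, and Niklas's stake falls to 41%.
Lucas holds 59% of Windward, so Lucas controls Windward.
Windward holds 85% of Thornfield, so Lucas controls Thornfield.
Lucas did not control Thornfield before and does after, so the clause is triggered.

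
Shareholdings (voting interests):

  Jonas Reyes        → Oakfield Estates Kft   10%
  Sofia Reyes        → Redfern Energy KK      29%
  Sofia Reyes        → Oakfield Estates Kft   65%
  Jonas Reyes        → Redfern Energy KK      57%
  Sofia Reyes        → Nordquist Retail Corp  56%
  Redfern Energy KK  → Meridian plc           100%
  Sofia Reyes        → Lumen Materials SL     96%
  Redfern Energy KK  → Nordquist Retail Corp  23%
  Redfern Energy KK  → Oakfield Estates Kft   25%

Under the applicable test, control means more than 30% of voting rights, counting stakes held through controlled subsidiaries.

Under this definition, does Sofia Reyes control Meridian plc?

No

Sofia holds 65% of Oakfield, so Sofia controls Oakfield.
Sofia holds 56% of Nordquist, so Sofia controls Nordquist.
Sofia holds 96% of Lumen, so Sofia controls Lumen.
Neither Sofia nor any entity Sofia controls holds any voting interest in Meridian.
So Sofia does not control Meridian.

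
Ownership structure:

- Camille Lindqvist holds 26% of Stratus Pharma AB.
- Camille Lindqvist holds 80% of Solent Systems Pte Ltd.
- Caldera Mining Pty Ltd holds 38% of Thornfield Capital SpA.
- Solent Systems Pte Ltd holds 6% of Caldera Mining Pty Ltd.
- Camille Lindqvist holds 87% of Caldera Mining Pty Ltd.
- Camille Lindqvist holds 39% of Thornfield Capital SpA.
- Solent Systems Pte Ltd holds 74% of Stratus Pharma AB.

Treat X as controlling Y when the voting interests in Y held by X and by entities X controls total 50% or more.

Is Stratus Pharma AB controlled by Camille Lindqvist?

Yes

Camille holds 80% of Solent, so Camille controls Solent.
Camille and Solent together hold 26% + 74% = 100% of Stratus, so Camille controls Stratus.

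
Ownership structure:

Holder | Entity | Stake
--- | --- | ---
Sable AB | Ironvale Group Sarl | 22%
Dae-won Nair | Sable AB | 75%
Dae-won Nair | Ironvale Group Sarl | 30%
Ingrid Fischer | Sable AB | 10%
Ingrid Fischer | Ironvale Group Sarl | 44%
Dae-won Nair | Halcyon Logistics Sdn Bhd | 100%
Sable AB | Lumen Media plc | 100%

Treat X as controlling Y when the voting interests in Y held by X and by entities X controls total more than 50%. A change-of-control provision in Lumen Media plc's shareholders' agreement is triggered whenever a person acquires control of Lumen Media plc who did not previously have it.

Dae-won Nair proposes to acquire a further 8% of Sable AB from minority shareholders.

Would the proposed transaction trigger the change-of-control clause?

No

The purchase changes only Dae-won's holdings, so Dae-won is the only person who could newly come to control Lumen.
Dae-won holds 75% of Sable, so Dae-won controls Sable.
Sable holds 100% of Lumen, so Dae-won controls Lumen.
So Dae-won already controls Lumen before the transaction.
After the purchase, Dae-won's direct stake in Sable rises to 75% + 8% = 83%.
Dae-won controlled Lumen already, so this is not a new person acquiring control; every other person's position is unchanged or reduced.
No new person acquires control, so the clause is not triggered.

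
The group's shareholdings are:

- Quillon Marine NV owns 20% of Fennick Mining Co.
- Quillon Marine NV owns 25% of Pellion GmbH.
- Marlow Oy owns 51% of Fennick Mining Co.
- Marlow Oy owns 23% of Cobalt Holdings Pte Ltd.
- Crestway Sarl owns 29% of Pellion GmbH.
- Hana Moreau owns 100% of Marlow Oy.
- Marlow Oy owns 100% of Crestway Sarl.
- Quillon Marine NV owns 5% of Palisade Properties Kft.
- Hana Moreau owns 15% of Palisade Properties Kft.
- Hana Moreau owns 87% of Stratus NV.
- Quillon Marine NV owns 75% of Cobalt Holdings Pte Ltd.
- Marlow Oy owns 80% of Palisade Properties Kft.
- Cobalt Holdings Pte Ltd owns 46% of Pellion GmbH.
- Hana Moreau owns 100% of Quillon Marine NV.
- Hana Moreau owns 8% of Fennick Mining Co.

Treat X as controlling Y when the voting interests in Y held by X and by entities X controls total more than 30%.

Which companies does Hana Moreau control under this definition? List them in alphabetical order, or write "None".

Cobalt Holdings Pte Ltd, Crestway Sarl, Fennick Mining Co, Marlow Oy, Palisade Properties Kft, Pellion GmbH, Quillon Marine NV, Stratus NV

Hana holds 100% of Quillon, so Hana controls Quillon.
Hana holds 100% of Marlow, so Hana controls Marlow.
Marlow holds 100% of Crestway, so Hana controls Crestway.
Marlow and Quillon together hold 23% + 75% = 98% of Cobalt, so Hana controls Cobalt.
Quillon and Hana and Marlow together hold 5% + 15% + 80% = 100% of Palisade, so Hana controls Palisade.
Hana and Quillon and Marlow together hold 8% + 20% + 51% = 79% of Fennick, so Hana controls Fennick.
Quillon and Cobalt and Crestway together hold 25% + 46% + 29% = 100% of Pellion, so Hana controls Pellion.
Hana holds 87% of Stratus, so Hana controls Stratus.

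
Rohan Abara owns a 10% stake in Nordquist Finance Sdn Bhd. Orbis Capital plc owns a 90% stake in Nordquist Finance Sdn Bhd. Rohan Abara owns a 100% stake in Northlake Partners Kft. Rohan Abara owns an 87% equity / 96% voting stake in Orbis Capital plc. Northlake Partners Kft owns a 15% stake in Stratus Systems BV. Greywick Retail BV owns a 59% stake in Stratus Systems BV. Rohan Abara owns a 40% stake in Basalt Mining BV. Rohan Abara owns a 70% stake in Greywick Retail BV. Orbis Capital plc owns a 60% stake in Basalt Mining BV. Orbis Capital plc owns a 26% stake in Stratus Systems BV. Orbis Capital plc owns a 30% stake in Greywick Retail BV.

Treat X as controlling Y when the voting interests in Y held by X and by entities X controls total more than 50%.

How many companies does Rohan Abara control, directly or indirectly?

6

Rohan holds 96% of Orbis, so Rohan controls Orbis.
Rohan holds 100% of Northlake, so Rohan controls Northlake.
Rohan and Orbis together hold 40% + 60% = 100% of Basalt, so Rohan controls Basalt.
Rohan and Orbis together hold 70% + 30% = 100% of Greywick, so Rohan controls Greywick.
Rohan and Orbis together hold 10% + 90% = 100% of Nordquist, so Rohan controls Nordquist.
Greywick and Northlake and Orbis together hold 59% + 15% + 26% = 100% of Stratus, so Rohan controls Stratus.
Rohan controls 6 companies.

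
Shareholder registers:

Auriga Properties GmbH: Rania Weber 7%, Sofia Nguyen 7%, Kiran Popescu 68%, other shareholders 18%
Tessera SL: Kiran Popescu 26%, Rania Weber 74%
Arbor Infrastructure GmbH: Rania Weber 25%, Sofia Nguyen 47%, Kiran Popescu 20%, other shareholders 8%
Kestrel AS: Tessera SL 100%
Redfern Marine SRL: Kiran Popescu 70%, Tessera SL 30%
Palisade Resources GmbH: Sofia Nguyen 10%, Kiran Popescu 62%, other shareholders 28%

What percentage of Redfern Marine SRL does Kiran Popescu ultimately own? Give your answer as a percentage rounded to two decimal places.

Kiran reaches Redfern along 2 paths.
Direct stake: 70% = 70%.
Via Tessera: 26% × 30% = 7.8%.
Total: 70% + 7.8% = 77.8%.
Rounded: 77.80%.

77.80%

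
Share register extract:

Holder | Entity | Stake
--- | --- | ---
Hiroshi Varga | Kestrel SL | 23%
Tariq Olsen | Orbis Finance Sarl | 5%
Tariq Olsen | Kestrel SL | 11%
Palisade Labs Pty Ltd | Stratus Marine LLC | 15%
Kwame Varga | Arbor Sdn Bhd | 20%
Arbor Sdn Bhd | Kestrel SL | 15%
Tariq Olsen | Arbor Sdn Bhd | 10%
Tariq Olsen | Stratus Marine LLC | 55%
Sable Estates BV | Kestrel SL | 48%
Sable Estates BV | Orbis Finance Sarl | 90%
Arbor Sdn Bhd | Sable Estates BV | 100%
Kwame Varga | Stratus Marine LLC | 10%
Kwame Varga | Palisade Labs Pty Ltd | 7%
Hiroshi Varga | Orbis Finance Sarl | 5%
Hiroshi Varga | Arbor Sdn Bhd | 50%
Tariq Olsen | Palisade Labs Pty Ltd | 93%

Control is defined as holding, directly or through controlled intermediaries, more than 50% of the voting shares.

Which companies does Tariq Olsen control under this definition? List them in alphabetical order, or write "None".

Tariq holds 93% of Palisade, so Tariq controls Palisade.
Palisade and Tariq together hold 15% + 55% = 70% of Stratus, so Tariq controls Stratus.
No other company's threshold is met.

Palisade Labs Pty Ltd, Stratus Marine LLC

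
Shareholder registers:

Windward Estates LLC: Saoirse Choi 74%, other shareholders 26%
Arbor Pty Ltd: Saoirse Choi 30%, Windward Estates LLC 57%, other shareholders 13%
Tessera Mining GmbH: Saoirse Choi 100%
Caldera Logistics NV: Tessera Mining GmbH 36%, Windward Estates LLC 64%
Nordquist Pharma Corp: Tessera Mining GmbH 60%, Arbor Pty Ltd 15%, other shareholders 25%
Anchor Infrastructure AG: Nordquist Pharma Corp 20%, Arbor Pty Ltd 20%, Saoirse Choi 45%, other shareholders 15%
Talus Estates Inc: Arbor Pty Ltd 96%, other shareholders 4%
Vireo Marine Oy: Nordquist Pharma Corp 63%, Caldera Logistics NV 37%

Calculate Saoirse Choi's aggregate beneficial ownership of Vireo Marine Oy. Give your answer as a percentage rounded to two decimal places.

75.46%

Saoirse reaches Vireo along 5 paths.
Via Tessera → Nordquist: 100% × 60% × 63% = 37.8%.
Via Arbor → Nordquist: 30% × 15% × 63% = 2.835%.
Via Windward → Arbor → Nordquist: 74% × 57% × 15% × 63% = 3.98601%.
Via Tessera → Caldera: 100% × 36% × 37% = 13.32%.
Via Windward → Caldera: 74% × 64% × 37% = 17.5232%.
Total: 37.8% + 2.835% + 3.98601% + 13.32% + 17.5232% = 75.46421%.
Rounded: 75.46%.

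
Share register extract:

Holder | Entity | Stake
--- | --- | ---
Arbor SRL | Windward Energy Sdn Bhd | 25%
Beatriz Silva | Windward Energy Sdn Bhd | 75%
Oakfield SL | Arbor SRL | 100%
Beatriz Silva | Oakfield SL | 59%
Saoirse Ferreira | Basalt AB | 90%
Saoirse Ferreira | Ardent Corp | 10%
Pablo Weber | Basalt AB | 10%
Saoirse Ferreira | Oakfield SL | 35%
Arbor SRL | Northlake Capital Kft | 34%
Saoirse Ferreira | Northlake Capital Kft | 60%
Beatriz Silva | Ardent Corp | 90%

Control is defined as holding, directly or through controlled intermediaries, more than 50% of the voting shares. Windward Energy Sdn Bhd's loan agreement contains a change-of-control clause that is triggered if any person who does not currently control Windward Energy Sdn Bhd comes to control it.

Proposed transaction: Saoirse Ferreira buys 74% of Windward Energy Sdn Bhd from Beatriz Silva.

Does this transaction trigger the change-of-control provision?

Yes

The purchase adds only to Saoirse's holdings (Beatriz's stake shrinks), so Saoirse is the only person who could newly come to control Windward.
Saoirse holds 90% of Basalt, so Saoirse controls Basalt.
Saoirse holds 60% of Northlake, so Saoirse controls Northlake.
Neither Saoirse nor any entity Saoirse controls holds any voting interest in Windward.
So before the transaction, Saoirse does not control Windward.
After the purchase, Saoirse holds 74% of Windward directly, and Beatriz's stake falls to 1%.
Saoirse holds 74% of Windward, so Saoirse controls Windward.
Saoirse did not control Windward before and does after, so the clause is triggered.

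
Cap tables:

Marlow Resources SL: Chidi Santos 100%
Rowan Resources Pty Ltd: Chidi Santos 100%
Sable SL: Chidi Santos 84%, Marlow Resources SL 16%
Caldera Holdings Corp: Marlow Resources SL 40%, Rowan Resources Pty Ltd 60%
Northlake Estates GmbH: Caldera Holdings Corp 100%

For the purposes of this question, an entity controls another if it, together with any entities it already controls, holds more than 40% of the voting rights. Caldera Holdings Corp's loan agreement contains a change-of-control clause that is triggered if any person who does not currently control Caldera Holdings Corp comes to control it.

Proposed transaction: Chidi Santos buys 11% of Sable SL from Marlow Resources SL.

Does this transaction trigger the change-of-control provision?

No

The purchase adds only to Chidi's holdings (Marlow's stake shrinks), so Chidi is the only person who could newly come to control Caldera.
Chidi holds 100% of Marlow, so Chidi controls Marlow.
Chidi holds 100% of Rowan, so Chidi controls Rowan.
Marlow and Rowan together hold 40% + 60% = 100% of Caldera, so Chidi controls Caldera.
So Chidi already controls Caldera before the transaction.
After the purchase, Chidi's direct stake in Sable rises to 84% + 11% = 95%, and Marlow's stake falls to 5%.
Chidi controlled Caldera already, so this is not a new person acquiring control; every other person's position is unchanged or reduced.
No new person acquires control, so the clause is not triggered.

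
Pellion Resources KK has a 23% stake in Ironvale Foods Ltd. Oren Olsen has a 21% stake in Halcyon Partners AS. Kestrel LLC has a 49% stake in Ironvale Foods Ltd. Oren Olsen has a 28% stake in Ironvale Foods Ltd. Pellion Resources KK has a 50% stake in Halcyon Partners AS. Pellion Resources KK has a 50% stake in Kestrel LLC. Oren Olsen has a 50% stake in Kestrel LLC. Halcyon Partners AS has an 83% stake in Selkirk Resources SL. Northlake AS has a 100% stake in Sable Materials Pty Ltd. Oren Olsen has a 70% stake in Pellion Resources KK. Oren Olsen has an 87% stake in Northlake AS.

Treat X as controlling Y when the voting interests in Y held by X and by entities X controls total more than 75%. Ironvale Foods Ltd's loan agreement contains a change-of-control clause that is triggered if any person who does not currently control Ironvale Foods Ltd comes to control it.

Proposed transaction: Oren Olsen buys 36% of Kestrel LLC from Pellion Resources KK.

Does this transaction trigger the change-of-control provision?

The purchase adds only to Oren's holdings (Pellion's stake shrinks), so Oren is the only person who could newly come to control Ironvale.
Oren holds 87% of Northlake, so Oren controls Northlake.
Northlake holds 100% of Sable, so Oren controls Sable.
In Ironvale, Oren's side holds only 28%, not > 75%.
So before the transaction, Oren does not control Ironvale.
After the purchase, Oren's direct stake in Kestrel rises to 50% + 36% = 86%, and Pellion's stake falls to 14%.
Oren holds 86% of Kestrel, so Oren controls Kestrel.
Kestrel and Oren together hold 49% + 28% = 77% of Ironvale, so Oren controls Ironvale.
Oren did not control Ironvale before and does after, so the clause is triggered.

Yes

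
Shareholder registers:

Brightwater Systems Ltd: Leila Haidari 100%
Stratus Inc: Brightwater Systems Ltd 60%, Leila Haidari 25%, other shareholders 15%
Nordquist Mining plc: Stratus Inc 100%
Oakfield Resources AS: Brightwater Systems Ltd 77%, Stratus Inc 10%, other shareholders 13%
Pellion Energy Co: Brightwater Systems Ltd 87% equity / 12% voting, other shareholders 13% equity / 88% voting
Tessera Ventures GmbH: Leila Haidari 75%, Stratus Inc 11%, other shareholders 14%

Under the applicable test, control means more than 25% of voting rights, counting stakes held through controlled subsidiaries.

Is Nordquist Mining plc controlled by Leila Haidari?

Leila holds 100% of Brightwater, so Leila controls Brightwater.
Brightwater and Leila together hold 60% + 25% = 85% of Stratus, so Leila controls Stratus.
Stratus holds 100% of Nordquist, so Leila controls Nordquist.

Yes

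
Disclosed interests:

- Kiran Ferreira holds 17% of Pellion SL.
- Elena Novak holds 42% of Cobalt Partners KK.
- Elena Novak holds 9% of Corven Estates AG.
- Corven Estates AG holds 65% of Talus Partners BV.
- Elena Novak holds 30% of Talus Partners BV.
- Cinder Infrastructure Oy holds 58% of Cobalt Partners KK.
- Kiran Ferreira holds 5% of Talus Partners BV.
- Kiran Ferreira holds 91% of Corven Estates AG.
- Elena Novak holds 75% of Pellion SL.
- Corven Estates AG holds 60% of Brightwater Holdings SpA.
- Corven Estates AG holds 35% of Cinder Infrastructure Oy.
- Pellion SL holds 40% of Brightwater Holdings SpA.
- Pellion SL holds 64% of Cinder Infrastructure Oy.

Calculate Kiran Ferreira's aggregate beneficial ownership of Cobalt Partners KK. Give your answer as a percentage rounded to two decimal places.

24.78%

Kiran reaches Cobalt along 2 paths.
Via Pellion → Cinder: 17% × 64% × 58% = 6.3104%.
Via Corven → Cinder: 91% × 35% × 58% = 18.473%.
Total: 6.3104% + 18.473% = 24.7834%.
Rounded: 24.78%.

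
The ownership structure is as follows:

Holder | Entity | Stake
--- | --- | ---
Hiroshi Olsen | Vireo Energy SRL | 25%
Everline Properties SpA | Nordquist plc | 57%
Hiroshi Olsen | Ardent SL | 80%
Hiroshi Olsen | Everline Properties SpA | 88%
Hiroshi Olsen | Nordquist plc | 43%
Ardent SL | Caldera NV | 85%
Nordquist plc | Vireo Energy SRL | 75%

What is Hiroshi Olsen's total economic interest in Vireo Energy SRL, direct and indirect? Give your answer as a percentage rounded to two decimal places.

94.87%

Hiroshi reaches Vireo along 3 paths.
Via Everline → Nordquist: 88% × 57% × 75% = 37.62%.
Via Nordquist: 43% × 75% = 32.25%.
Direct stake: 25% = 25%.
Total: 37.62% + 32.25% + 25% = 94.87%.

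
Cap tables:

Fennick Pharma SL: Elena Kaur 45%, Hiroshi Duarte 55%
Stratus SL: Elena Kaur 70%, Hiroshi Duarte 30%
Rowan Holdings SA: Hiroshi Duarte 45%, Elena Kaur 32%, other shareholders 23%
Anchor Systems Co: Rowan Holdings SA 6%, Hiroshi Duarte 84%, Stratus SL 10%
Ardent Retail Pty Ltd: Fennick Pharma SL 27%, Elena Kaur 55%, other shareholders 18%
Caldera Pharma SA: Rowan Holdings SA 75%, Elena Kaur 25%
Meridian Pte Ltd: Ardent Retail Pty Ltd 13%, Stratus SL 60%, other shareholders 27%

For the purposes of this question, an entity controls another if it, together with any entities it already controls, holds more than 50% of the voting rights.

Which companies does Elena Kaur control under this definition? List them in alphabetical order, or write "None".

Ardent Retail Pty Ltd, Meridian Pte Ltd, Stratus SL

Elena holds 70% of Stratus, so Elena controls Stratus.
Elena holds 55% of Ardent, so Elena controls Ardent.
Ardent and Stratus together hold 13% + 60% = 73% of Meridian, so Elena controls Meridian.
No other company's threshold is met.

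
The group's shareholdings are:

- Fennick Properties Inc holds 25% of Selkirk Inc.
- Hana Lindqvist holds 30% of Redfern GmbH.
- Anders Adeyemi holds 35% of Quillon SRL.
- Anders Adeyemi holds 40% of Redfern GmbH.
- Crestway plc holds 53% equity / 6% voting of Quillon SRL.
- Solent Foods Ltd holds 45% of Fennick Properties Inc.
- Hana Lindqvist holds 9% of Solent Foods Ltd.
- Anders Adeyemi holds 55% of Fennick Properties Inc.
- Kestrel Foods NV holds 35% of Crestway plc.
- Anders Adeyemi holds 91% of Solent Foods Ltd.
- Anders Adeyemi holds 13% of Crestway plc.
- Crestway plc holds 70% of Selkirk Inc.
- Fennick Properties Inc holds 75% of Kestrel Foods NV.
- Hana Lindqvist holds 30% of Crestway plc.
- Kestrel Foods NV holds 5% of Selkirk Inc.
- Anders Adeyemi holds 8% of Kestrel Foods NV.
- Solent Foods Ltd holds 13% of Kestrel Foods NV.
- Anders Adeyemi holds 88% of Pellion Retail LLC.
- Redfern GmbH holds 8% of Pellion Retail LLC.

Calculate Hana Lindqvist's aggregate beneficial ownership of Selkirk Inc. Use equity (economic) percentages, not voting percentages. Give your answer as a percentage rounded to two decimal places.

Hana reaches Selkirk along 6 paths.
Via Solent → Kestrel: 9% × 13% × 5% = 0.0585%.
Via Solent → Fennick → Kestrel: 9% × 45% × 75% × 5% = 0.151875%.
Via Solent → Fennick: 9% × 45% × 25% = 1.0125%.
Via Crestway: 30% × 70% = 21%.
Via Solent → Kestrel → Crestway: 9% × 13% × 35% × 70% = 0.28665%.
Via Solent → Fennick → Kestrel → Crestway: 9% × 45% × 75% × 35% × 70% = 0.7441875%.
Total: 0.0585% + 0.151875% + 1.0125% + 21% + 0.28665% + 0.7441875% = 23.2537125%.
Rounded: 23.25%.

23.25%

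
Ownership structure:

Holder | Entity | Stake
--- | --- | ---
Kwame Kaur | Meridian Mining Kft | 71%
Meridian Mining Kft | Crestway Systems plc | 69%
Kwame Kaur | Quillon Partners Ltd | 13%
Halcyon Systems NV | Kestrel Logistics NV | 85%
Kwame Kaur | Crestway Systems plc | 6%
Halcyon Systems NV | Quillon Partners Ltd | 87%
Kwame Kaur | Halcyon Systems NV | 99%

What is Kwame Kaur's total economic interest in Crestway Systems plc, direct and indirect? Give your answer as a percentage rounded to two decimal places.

Kwame reaches Crestway along 2 paths.
Direct stake: 6% = 6%.
Via Meridian: 71% × 69% = 48.99%.
Total: 6% + 48.99% = 54.99%.

54.99%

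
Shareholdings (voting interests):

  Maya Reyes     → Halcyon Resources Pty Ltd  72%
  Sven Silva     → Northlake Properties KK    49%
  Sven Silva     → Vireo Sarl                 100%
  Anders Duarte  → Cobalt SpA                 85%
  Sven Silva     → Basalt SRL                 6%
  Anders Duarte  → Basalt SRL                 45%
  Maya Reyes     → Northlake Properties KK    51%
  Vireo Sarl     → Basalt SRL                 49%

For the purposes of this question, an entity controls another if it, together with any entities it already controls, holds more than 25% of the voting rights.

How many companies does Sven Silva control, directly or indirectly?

3

Sven holds 100% of Vireo, so Sven controls Vireo.
Sven and Vireo together hold 6% + 49% = 55% of Basalt, so Sven controls Basalt.
Sven holds 49% of Northlake, so Sven controls Northlake.
No other company's threshold is met.
Sven controls 3 companies.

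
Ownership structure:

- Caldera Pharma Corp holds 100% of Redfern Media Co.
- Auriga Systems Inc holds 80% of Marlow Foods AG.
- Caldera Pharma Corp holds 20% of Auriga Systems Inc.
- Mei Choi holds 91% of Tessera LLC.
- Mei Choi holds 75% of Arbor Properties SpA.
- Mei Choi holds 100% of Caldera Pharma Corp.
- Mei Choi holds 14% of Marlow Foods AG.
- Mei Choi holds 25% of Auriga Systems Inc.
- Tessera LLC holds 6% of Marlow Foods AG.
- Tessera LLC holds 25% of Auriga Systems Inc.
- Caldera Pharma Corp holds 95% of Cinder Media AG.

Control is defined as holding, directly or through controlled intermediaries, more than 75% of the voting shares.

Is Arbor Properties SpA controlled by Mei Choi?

Mei holds 100% of Caldera, so Mei controls Caldera.
Mei holds 91% of Tessera, so Mei controls Tessera.
Caldera holds 95% of Cinder, so Mei controls Cinder.
Caldera holds 100% of Redfern, so Mei controls Redfern.
In Arbor, Mei's side holds only 75%, not > 75%.
So Mei does not control Arbor.

No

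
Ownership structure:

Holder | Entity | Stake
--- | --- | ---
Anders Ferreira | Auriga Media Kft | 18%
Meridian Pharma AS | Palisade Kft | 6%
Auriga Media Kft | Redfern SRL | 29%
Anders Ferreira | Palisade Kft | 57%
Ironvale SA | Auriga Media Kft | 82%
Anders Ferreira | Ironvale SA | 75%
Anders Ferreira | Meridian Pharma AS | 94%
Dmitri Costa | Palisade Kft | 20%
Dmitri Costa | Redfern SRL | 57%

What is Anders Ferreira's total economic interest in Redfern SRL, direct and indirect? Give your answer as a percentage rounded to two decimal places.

Anders reaches Redfern along 2 paths.
Via Ironvale → Auriga: 75% × 82% × 29% = 17.835%.
Via Auriga: 18% × 29% = 5.22%.
Total: 17.835% + 5.22% = 23.055%.
Rounded: 23.06%.

23.06%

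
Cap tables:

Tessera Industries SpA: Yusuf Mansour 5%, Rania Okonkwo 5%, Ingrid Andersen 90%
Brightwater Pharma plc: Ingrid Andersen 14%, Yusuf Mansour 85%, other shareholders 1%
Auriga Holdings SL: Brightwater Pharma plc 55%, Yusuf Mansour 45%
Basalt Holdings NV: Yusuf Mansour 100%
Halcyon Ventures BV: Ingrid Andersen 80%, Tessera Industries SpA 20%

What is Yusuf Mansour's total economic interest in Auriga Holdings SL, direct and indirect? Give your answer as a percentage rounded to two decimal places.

91.75%

Yusuf reaches Auriga along 2 paths.
Via Brightwater: 85% × 55% = 46.75%.
Direct stake: 45% = 45%.
Total: 46.75% + 45% = 91.75%.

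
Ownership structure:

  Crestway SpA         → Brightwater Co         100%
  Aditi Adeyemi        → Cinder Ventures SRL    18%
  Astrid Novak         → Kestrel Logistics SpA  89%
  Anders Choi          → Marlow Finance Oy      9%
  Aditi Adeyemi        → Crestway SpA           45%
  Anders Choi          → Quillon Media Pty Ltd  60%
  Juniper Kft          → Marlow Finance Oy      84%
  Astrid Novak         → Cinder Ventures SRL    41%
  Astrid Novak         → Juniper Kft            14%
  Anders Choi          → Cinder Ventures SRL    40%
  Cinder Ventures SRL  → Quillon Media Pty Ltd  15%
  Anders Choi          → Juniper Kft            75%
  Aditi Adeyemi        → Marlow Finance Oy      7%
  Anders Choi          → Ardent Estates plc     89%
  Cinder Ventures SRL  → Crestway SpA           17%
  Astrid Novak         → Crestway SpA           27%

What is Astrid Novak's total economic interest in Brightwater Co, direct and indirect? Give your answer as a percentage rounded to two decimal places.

33.97%

Astrid reaches Brightwater along 2 paths.
Via Crestway: 27% × 100% = 27%.
Via Cinder → Crestway: 41% × 17% × 100% = 6.97%.
Total: 27% + 6.97% = 33.97%.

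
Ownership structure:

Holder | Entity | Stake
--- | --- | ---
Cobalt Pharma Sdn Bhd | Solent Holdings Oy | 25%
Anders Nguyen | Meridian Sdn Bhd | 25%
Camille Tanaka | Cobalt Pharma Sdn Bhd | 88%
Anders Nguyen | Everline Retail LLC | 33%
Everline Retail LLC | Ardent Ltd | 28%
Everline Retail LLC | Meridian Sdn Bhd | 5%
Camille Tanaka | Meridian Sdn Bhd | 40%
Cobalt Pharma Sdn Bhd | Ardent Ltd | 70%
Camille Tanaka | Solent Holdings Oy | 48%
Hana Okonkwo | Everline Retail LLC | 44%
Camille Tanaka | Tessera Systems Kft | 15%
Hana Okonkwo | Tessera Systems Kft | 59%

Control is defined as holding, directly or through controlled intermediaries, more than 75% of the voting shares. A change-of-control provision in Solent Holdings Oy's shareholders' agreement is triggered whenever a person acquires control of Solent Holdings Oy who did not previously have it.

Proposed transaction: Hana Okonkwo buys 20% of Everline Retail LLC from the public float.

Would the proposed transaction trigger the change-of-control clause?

The purchase changes only Hana's holdings, so Hana is the only person who could newly come to control Solent.
Hana's largest direct stake is 59% in Tessera, which does not meet the threshold, so Hana controls no company.
Neither Hana nor any entity Hana controls holds any voting interest in Solent.
So before the transaction, Hana does not control Solent.
After the purchase, Hana's direct stake in Everline rises to 44% + 20% = 64%.
Hana's side now holds 64% of Everline, not > 75%, so Hana still does not control Everline.
After the transaction, neither Hana nor any entity Hana controls holds a voting interest in Solent, so Hana still does not control it.
No new person acquires control, so the clause is not triggered.

No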